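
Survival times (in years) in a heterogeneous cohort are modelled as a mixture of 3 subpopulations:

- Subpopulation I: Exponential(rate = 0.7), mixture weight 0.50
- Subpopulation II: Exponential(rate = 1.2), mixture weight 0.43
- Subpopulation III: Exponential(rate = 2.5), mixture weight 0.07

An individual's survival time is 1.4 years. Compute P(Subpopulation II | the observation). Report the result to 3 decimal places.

P(component k | x) = π_k·f_k(x) / marginal(x), where marginal(x) = Σ_j π_j·f_j(x).
Component likelihoods at x = 1.4 years:
  f_I = 0.262718
  f_II = 0.223649
  f_III = 0.0754935
Weight by the priors:
  π_I·f_I = 0.50 × 0.262718 = 0.131359
  π_II·f_II = 0.43 × 0.223649 = 0.096169
  π_III·f_III = 0.07 × 0.0754935 = 0.00528454
Evidence: 0.131359 + 0.096169 + 0.00528454 = 0.232812
So the posterior for Subpopulation II is 0.096169 / 0.232812 ≈ 0.413.

0.413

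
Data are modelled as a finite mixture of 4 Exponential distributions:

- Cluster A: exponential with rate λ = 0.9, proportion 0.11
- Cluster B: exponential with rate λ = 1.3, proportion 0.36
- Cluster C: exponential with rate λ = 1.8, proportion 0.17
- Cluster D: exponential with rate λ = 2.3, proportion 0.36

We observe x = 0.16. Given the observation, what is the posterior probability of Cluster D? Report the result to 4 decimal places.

The responsibility of component k is π_k f_k(x) divided by Σ_j π_j f_j(x).
Component likelihoods at x = 0.16:
  p_A = 0.9·e^(−0.9·0.16) = 0.9·e^(−0.1440) = 0.779299
  p_B = 1.3·e^(−1.3·0.16) = 1.3·e^(−0.2080) = 1.05587
  p_C = 1.8·e^(−1.8·0.16) = 1.8·e^(−0.2880) = 1.34957
  p_D = 2.3·e^(−2.3·0.16) = 2.3·e^(−0.3680) = 1.59187
Prior × likelihood for each component:
  π_A·p_A = 0.11 × 0.779299 = 0.0857229
  π_B·p_B = 0.36 × 1.05587 = 0.380113
  π_C·p_C = 0.17 × 1.34957 = 0.229427
  π_D·p_D = 0.36 × 1.59187 = 0.573073
Denominator: 0.0857229 + 0.380113 + 0.229427 + 0.573073 = 1.26834
So the posterior for Cluster D is 0.573073 / 1.26834 ≈ 0.4518.

0.4518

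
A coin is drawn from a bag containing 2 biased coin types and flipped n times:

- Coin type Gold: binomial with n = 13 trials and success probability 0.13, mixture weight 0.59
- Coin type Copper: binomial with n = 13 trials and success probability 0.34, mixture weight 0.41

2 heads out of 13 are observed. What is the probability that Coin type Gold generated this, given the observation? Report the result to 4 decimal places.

0.8146

By Bayes' theorem, P(k | x) = π_k f_k(x) / Σ_j π_j f_j(x).
Component likelihoods at x = 2 heads out of 13:
  L_Gold = C(13,2)·0.13^2·0.87^11 = 78·0.0169·0.216128 = 0.2849
  L_Copper = C(13,2)·0.34^2·0.66^11 = 78·0.1156·0.010351 = 0.0933331
Unnormalised posteriors:
  π_Gold·L_Gold = 0.59 × 0.2849 = 0.168091
  π_Copper·L_Copper = 0.41 × 0.0933331 = 0.0382666
Marginal: 0.168091 + 0.0382666 = 0.206358
P(Coin type Gold | the observation) = 0.168091 / 0.206358 ≈ 0.8146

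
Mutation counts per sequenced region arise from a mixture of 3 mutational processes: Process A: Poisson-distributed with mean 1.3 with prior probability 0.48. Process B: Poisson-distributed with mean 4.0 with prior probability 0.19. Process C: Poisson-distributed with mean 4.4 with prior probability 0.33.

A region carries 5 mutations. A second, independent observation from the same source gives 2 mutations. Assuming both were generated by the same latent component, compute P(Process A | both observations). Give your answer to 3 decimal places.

0.078

The responsibility of component k is w_k f_k(x) divided by Σ_j w_j f_j(x).
Since both observations come from the same component, the likelihood for component k is f_k(x₁)·f_k(x₂).
  p_A = [0.00843243] × [0.230289] = 0.0019419
  p_B = [0.156293] × [0.146525] = 0.0229009
  p_C = [0.168728] × [0.118845] = 0.0200524
Weight by the priors:
  w_A·p_A = 0.48 × 0.0019419 = 0.000932111
  w_B·p_B = 0.19 × 0.0229009 = 0.00435117
  w_C·p_C = 0.33 × 0.0200524 = 0.00661729
Evidence: 0.000932111 + 0.00435117 + 0.00661729 = 0.0119006
P(Process A | data) ≈ 0.078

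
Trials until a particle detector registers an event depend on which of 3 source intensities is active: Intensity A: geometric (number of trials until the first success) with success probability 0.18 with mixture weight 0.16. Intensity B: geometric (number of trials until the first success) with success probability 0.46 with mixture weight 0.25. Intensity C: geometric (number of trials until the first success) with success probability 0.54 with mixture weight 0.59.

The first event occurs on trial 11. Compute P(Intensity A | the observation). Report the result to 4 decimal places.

0.9129

Apply Bayes' rule: the posterior for each component is proportional to its prior times its likelihood at x.
Geometric probabilities:
  f_A = 0.18·(1−0.18)^10 = 0.18·0.137448 = 0.0247406
  f_B = 0.46·(1−0.46)^10 = 0.46·0.00210833 = 0.00096983
  f_C = 0.54·(1−0.54)^10 = 0.54·0.000424207 = 0.000229072
Multiply by the mixture weights:
  π_A·f_A = 0.16 × 0.0247406 = 0.0039585
  π_B·f_B = 0.25 × 0.00096983 = 0.000242457
  π_C·f_C = 0.59 × 0.000229072 = 0.000135153
Denominator: 0.0039585 + 0.000242457 + 0.000135153 = 0.00433611
So the posterior for Intensity A is 0.0039585 / 0.00433611 ≈ 0.9129.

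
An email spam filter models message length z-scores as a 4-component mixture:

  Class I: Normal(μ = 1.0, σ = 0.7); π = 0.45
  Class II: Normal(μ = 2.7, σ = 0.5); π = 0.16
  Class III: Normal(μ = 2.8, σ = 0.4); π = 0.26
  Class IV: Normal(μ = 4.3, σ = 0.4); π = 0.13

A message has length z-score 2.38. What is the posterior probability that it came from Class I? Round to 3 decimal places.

P(component k | x) = w_k·f_k(x) / marginal(x), where marginal(x) = Σ_j w_j·f_j(x).
Normal densities:
  L_I = (1/(0.7·√(2π)))·exp(−(2.38−1.0)²/(2·0.7²)) = 0.569918·exp(-1.94327) = 0.0816324
  L_II = (1/(0.5·√(2π)))·exp(−(2.38−2.7)²/(2·0.5²)) = 0.797885·exp(-0.20480) = 0.650125
  L_III = (1/(0.4·√(2π)))·exp(−(2.38−2.8)²/(2·0.4²)) = 0.997356·exp(-0.55125) = 0.574705
  L_IV = (1/(0.4·√(2π)))·exp(−(2.38−4.3)²/(2·0.4²)) = 0.997356·exp(-11.52000) = 9.90325e-06
Weight by the priors:
  w_I·L_I = 0.45 × 0.0816324 = 0.0367346
  w_II·L_II = 0.16 × 0.650125 = 0.10402
  w_III·L_III = 0.26 × 0.574705 = 0.149423
  w_IV·L_IV = 0.13 × 9.90325e-06 = 1.28742e-06
Normaliser: 0.0367346 + 0.10402 + 0.149423 + 1.28742e-06 = 0.290179
Responsibility of Class I: 0.0367346 / 0.290179 ≈ 0.127

0.127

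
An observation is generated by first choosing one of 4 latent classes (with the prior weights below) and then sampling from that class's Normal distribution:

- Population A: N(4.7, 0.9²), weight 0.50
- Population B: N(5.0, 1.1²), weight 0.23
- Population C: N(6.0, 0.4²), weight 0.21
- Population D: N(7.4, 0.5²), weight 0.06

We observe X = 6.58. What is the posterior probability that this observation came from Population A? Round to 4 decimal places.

Posterior ∝ prior × likelihood, so P(k | x) ∝ P(Z=k) f_k(x); normalise over all components.
Normal densities:
  L_A = (1/(0.9·√(2π)))·exp(−(6.58−4.7)²/(2·0.9²)) = 0.443269·exp(-2.18173) = 0.0500213
  L_B = (1/(1.1·√(2π)))·exp(−(6.58−5.0)²/(2·1.1²)) = 0.362675·exp(-1.03157) = 0.129274
  L_C = (1/(0.4·√(2π)))·exp(−(6.58−6.0)²/(2·0.4²)) = 0.997356·exp(-1.05125) = 0.348576
  L_D = (1/(0.5·√(2π)))·exp(−(6.58−7.4)²/(2·0.5²)) = 0.797885·exp(-1.34480) = 0.207922
Multiply by the mixture weights:
  P(Z=A)·L_A = 0.50 × 0.0500213 = 0.0250106
  P(Z=B)·L_B = 0.23 × 0.129274 = 0.0297331
  P(Z=C)·L_C = 0.21 × 0.348576 = 0.073201
  P(Z=D)·L_D = 0.06 × 0.207922 = 0.0124753
Denominator: 0.0250106 + 0.0297331 + 0.073201 + 0.0124753 = 0.14042
P(Population A | x) = 0.0250106 / 0.14042 ≈ 0.1781

0.1781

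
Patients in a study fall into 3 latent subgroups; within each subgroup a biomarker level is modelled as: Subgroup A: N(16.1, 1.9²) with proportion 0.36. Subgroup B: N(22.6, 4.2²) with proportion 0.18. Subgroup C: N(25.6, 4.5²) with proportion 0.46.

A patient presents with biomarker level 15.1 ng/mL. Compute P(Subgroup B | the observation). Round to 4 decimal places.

Posterior ∝ prior × likelihood, so P(k | x) ∝ P(Z=k) f_k(x); normalise over all components.
Evaluate each component's likelihood at the observed value:
  p_A = 0.182812
  p_B = 0.0192853
  p_C = 0.00582709
Multiply by the mixture weights:
  P(Z=A)·p_A = 0.36 × 0.182812 = 0.0658123
  P(Z=B)·p_B = 0.18 × 0.0192853 = 0.00347136
  P(Z=C)·p_C = 0.46 × 0.00582709 = 0.00268046
Denominator: 0.0658123 + 0.00347136 + 0.00268046 = 0.0719642
P(Subgroup B | 15.1 ng/mL) ≈ 0.0482

0.0482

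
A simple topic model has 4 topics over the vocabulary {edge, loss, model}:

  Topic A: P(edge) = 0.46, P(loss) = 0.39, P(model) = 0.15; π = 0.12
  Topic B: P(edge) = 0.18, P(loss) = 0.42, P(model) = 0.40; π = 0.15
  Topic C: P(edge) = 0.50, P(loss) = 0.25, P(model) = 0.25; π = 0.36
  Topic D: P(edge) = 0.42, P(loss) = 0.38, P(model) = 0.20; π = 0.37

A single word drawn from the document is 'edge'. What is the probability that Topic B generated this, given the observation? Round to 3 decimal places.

Posterior ∝ prior × likelihood, so P(k | x) ∝ w_k f_k(x); normalise over all components.
Evaluate each component's likelihood at the observed value:
  f_A = P(edge | comp) = 0.46
  f_B = P(edge | comp) = 0.18
  f_C = P(edge | comp) = 0.50
  f_D = P(edge | comp) = 0.42
Unnormalised posteriors:
  w_A·f_A = 0.12 × 0.46 = 0.0552
  w_B·f_B = 0.15 × 0.18 = 0.027
  w_C·f_C = 0.36 × 0.5 = 0.18
  w_D·f_D = 0.37 × 0.42 = 0.1554
Marginal: 0.0552 + 0.027 + 0.18 + 0.1554 = 0.4176
So the posterior for Topic B is 0.027 / 0.4176 ≈ 0.065.

0.065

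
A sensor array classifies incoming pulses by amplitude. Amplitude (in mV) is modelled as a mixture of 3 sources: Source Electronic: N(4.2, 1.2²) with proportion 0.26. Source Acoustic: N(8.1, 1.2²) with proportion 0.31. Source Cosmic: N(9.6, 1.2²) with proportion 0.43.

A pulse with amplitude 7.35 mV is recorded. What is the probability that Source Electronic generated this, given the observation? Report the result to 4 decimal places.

P(component k | x) = P(Z=k)·f_k(x) / marginal(x), where marginal(x) = Σ_j P(Z=j)·f_j(x).
Component likelihoods at x = 7.35 mV:
  p_Electronic = (1/(1.2·√(2π)))·exp(−(7.35−4.2)²/(2·1.2²)) = 0.332452·exp(-3.44531) = 0.0106035
  p_Acoustic = (1/(1.2·√(2π)))·exp(−(7.35−8.1)²/(2·1.2²)) = 0.332452·exp(-0.19531) = 0.273467
  p_Cosmic = (1/(1.2·√(2π)))·exp(−(7.35−9.6)²/(2·1.2²)) = 0.332452·exp(-1.75781) = 0.0573219
Multiply by the mixture weights:
  P(Z=Electronic)·p_Electronic = 0.26 × 0.0106035 = 0.00275691
  P(Z=Acoustic)·p_Acoustic = 0.31 × 0.273467 = 0.0847749
  P(Z=Cosmic)·p_Cosmic = 0.43 × 0.0573219 = 0.0246484
Denominator: 0.00275691 + 0.0847749 + 0.0246484 = 0.11218
Responsibility of Source Electronic: 0.00275691 / 0.11218 ≈ 0.0246

0.0246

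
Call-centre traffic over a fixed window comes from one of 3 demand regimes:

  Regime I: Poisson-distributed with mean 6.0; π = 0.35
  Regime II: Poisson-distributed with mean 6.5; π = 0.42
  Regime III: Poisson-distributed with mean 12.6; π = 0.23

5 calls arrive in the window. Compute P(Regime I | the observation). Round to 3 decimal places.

Apply Bayes' rule: the posterior for each component is proportional to its prior times its likelihood at x.
Component likelihoods at x = 5 calls:
  L_I = e^(−6.0)·6.0^5/5! = 0.160623
  L_II = e^(−6.5)·6.5^5/5! = 0.145369
  L_III = e^(−12.6)·12.6^5/5! = 0.00892403
Unnormalised posteriors:
  π_I·L_I = 0.35 × 0.160623 = 0.0562181
  π_II·L_II = 0.42 × 0.145369 = 0.0610549
  π_III·L_III = 0.23 × 0.00892403 = 0.00205253
Sum: 0.0562181 + 0.0610549 + 0.00205253 = 0.119326
P(Regime I | x) = 0.0562181 / 0.119326 ≈ 0.471

0.471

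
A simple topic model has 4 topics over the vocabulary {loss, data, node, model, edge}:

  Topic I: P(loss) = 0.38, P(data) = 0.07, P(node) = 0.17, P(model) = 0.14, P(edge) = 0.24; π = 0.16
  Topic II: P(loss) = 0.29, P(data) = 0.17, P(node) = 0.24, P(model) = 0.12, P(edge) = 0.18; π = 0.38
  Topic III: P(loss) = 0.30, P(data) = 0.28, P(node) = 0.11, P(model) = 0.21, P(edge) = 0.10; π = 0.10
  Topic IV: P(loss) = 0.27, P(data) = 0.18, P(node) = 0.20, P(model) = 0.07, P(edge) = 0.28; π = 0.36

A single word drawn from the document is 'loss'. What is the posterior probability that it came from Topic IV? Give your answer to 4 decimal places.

P(component k | x) = π_k·f_k(x) / marginal(x), where marginal(x) = Σ_j π_j·f_j(x).
Evaluate each component's likelihood at the observed value:
  f_I = P(loss | comp) = 0.38
  f_II = P(loss | comp) = 0.29
  f_III = P(loss | comp) = 0.30
  f_IV = P(loss | comp) = 0.27
Prior × likelihood for each component:
  π_I·f_I = 0.16 × 0.38 = 0.0608
  π_II·f_II = 0.38 × 0.29 = 0.1102
  π_III·f_III = 0.10 × 0.3 = 0.03
  π_IV·f_IV = 0.36 × 0.27 = 0.0972
Evidence: 0.0608 + 0.1102 + 0.03 + 0.0972 = 0.2982
Responsibility of Topic IV: 0.0972 / 0.2982 ≈ 0.3260

0.3260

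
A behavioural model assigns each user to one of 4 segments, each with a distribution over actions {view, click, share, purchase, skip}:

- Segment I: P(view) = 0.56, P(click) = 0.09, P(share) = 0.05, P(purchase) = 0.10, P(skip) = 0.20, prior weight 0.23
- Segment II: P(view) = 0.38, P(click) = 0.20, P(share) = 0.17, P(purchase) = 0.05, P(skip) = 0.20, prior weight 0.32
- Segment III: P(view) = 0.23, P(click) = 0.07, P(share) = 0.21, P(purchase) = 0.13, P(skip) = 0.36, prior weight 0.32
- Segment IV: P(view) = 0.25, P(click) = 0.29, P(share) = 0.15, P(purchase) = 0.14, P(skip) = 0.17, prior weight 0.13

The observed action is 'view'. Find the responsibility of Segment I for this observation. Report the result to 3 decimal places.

The responsibility of component k is π_k f_k(x) divided by Σ_j π_j f_j(x).
Component likelihoods at x = 'view':
  p_I = P(view | comp) = 0.56
  p_II = P(view | comp) = 0.38
  p_III = P(view | comp) = 0.23
  p_IV = P(view | comp) = 0.25
Multiply by the mixture weights:
  π_I·p_I = 0.23 × 0.56 = 0.1288
  π_II·p_II = 0.32 × 0.38 = 0.1216
  π_III·p_III = 0.32 × 0.23 = 0.0736
  π_IV·p_IV = 0.13 × 0.25 = 0.0325
Normaliser: 0.1288 + 0.1216 + 0.0736 + 0.0325 = 0.3565
So the posterior for Segment I is 0.1288 / 0.3565 ≈ 0.361.

0.361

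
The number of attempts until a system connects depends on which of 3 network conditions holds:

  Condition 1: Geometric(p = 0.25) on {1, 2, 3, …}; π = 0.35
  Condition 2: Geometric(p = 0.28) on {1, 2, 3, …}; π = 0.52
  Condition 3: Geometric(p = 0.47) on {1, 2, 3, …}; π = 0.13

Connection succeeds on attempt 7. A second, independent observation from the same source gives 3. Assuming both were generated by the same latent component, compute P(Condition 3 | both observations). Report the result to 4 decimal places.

0.0337

The responsibility of component k is w_k f_k(x) divided by Σ_j w_j f_j(x).
Since both observations come from the same component, the likelihood for component k is f_k(x₁)·f_k(x₂).
  f_1 = [0.0444946] × [0.140625] = 0.00625706
  f_2 = [0.0390079] × [0.145152] = 0.00566208
  f_3 = [0.0104172] × [0.132023] = 0.00137532
Multiply by the mixture weights:
  w_1·f_1 = 0.35 × 0.00625706 = 0.00218997
  w_2·f_2 = 0.52 × 0.00566208 = 0.00294428
  w_3·f_3 = 0.13 × 0.00137532 = 0.000178791
Sum: 0.00218997 + 0.00294428 + 0.000178791 = 0.00531304
P(Condition 3 | x) ≈ 0.0337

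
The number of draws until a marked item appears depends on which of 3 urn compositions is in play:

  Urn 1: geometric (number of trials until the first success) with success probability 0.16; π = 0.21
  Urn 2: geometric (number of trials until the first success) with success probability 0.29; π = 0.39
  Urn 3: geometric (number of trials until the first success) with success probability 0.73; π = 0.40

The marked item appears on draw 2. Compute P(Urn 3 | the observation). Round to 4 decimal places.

0.4208

Posterior ∝ prior × likelihood, so P(k | x) ∝ P(Z=k) f_k(x); normalise over all components.
Evaluate each component's likelihood at the observed value:
  f_1 = 0.1344
  f_2 = 0.2059
  f_3 = 0.1971
Unnormalised posteriors:
  P(Z=1)·f_1 = 0.21 × 0.1344 = 0.028224
  P(Z=2)·f_2 = 0.39 × 0.2059 = 0.080301
  P(Z=3)·f_3 = 0.40 × 0.1971 = 0.07884
Sum: 0.028224 + 0.080301 + 0.07884 = 0.187365
P(Urn 3 | x) = 0.07884 / 0.187365 ≈ 0.4208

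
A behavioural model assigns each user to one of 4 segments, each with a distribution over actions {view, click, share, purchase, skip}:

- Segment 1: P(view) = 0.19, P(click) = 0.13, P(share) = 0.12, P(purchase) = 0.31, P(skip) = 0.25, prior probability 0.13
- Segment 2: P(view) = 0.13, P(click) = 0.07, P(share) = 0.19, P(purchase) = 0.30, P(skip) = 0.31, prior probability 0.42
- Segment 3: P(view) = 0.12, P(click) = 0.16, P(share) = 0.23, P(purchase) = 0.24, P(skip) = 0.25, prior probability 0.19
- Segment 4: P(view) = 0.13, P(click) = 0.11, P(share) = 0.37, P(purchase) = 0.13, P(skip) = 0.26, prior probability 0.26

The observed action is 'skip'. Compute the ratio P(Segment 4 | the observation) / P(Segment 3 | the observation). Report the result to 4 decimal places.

1.4232

Since P(k|x) ∝ π_k f_k(x), the posterior odds are π_i f_i(x) / (π_j f_j(x)).
Evaluate each component's likelihood at the observed value:
  f_1 = P(skip | comp) = 0.25
  f_2 = P(skip | comp) = 0.31
  f_3 = P(skip | comp) = 0.25
  f_4 = P(skip | comp) = 0.26
Posterior odds = (π_4·f_4) / (π_3·f_3) = (0.26·0.26) / (0.19·0.25) = 0.0676 / 0.0475 ≈ 1.4232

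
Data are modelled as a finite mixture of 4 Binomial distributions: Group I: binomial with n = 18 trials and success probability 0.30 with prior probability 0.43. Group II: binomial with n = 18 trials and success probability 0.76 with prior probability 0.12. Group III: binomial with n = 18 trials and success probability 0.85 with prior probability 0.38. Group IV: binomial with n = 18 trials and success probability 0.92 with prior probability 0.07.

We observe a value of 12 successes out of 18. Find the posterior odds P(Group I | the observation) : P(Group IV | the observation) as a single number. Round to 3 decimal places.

Posterior odds = (π_i f_i(x)) / (π_j f_j(x)); the normalising sum cancels.
Binomial probabilities:
  p_I = C(18,12)·0.30^12·0.70^6 = 18564·5.31441e-07·0.117649 = 0.00116069
  p_II = C(18,12)·0.76^12·0.24^6 = 18564·0.0371333·0.000191103 = 0.131735
  p_III = C(18,12)·0.85^12·0.15^6 = 18564·0.142242·1.13906e-05 = 0.0300778
  p_IV = C(18,12)·0.92^12·0.08^6 = 18564·0.367666·2.62144e-07 = 0.00178923
0.000499095 / 0.000125246 ≈ 3.985

3.985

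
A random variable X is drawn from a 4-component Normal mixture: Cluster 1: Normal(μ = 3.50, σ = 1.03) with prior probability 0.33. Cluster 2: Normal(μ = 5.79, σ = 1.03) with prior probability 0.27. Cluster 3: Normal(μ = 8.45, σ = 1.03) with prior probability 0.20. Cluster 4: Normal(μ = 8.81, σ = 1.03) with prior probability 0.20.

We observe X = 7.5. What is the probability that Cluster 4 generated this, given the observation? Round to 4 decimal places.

0.3093

P(component k | x) = π_k·f_k(x) / marginal(x), where marginal(x) = Σ_j π_j·f_j(x).
Normal densities:
  f_1 = 0.000205664
  f_2 = 0.0976252
  f_3 = 0.253132
  f_4 = 0.172511
Multiply by the mixture weights:
  π_1·f_1 = 0.33 × 0.000205664 = 6.78693e-05
  π_2·f_2 = 0.27 × 0.0976252 = 0.0263588
  π_3·f_3 = 0.20 × 0.253132 = 0.0506264
  π_4·f_4 = 0.20 × 0.172511 = 0.0345023
Evidence: 6.78693e-05 + 0.0263588 + 0.0506264 + 0.0345023 = 0.111555
P(Cluster 4 | 7.5) = 0.0345023 / 0.111555 ≈ 0.3093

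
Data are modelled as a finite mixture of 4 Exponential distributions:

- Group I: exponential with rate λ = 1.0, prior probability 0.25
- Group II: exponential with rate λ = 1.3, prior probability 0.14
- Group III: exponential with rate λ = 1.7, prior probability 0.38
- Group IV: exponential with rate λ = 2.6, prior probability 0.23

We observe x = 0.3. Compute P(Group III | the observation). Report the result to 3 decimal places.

0.400

Posterior ∝ prior × likelihood, so P(k | x) ∝ P(Z=k) f_k(x); normalise over all components.
Component likelihoods at x = 0.3:
  L_I = 0.740818
  L_II = 0.880174
  L_III = 1.02084
  L_IV = 1.19186
Multiply by the mixture weights:
  P(Z=I)·L_I = 0.25 × 0.740818 = 0.185205
  P(Z=II)·L_II = 0.14 × 0.880174 = 0.123224
  P(Z=III)·L_III = 0.38 × 1.02084 = 0.38792
  P(Z=IV)·L_IV = 0.23 × 1.19186 = 0.274127
Denominator: 0.185205 + 0.123224 + 0.38792 + 0.274127 = 0.970476
P(Group III | the observation) = 0.38792 / 0.970476 ≈ 0.400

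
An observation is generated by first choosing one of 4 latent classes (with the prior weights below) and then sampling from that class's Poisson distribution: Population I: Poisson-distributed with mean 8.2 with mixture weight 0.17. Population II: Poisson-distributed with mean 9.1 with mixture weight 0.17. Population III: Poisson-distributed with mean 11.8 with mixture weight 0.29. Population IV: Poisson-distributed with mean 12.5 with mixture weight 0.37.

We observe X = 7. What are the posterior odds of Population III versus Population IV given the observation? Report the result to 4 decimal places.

Only the two components matter; the odds are (w_i f_i(x)) / (w_j f_j(x)).
Component likelihoods at x = 7:
  f_I = e^(−8.2)·8.2^7/7! = 0.135848
  f_II = e^(−9.1)·9.1^7/7! = 0.114493
  f_III = e^(−11.8)·11.8^7/7! = 0.0474317
  f_IV = e^(−12.5)·12.5^7/7! = 0.0352581
Posterior odds = (w_III·f_III) / (w_IV·f_IV) = (0.29·0.0474317) / (0.37·0.0352581) = 0.0137552 / 0.0130455 ≈ 1.0544

1.0544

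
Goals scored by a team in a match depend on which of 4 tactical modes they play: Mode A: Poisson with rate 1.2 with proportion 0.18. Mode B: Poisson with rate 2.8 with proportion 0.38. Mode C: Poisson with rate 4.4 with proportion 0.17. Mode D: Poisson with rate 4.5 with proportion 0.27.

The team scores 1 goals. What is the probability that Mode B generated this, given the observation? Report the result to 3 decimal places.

0.424

By Bayes' theorem, P(k | x) = π_k f_k(x) / Σ_j π_j f_j(x).
Poisson probabilities:
  f_A = 0.361433
  f_B = 0.170268
  f_C = 0.0540203
  f_D = 0.0499905
Unnormalised posteriors:
  π_A·f_A = 0.18 × 0.361433 = 0.0650579
  π_B·f_B = 0.38 × 0.170268 = 0.0647019
  π_C·f_C = 0.17 × 0.0540203 = 0.00918345
  π_D·f_D = 0.27 × 0.0499905 = 0.0134974
Normaliser: 0.0650579 + 0.0647019 + 0.00918345 + 0.0134974 = 0.152441
P(Mode B | the observation) ≈ 0.424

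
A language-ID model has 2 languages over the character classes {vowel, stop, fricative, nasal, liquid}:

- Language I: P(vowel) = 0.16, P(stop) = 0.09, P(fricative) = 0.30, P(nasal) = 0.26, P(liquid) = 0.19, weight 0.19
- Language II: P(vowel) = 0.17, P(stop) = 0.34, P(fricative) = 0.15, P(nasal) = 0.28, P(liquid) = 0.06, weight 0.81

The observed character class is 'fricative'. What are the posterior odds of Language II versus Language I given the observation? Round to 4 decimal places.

Since P(k|x) ∝ π_k f_k(x), the posterior odds are π_i f_i(x) / (π_j f_j(x)).
Categorical probabilities:
  f_I = 0.3
  f_II = 0.15
0.1215 / 0.057 ≈ 2.1316

2.1316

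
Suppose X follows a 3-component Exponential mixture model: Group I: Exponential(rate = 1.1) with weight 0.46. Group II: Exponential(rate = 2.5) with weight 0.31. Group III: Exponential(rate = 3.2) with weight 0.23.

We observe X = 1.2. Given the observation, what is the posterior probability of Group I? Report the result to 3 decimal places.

Posterior ∝ prior × likelihood, so P(k | x) ∝ π_k f_k(x); normalise over all components.
Evaluate each component's likelihood at the observed value:
  L_I = 0.293849
  L_II = 0.124468
  L_III = 0.0687795
Weight by the priors:
  π_I·L_I = 0.46 × 0.293849 = 0.13517
  π_II·L_II = 0.31 × 0.124468 = 0.038585
  π_III·L_III = 0.23 × 0.0687795 = 0.0158193
Marginal: 0.13517 + 0.038585 + 0.0158193 = 0.189575
P(Group I | data) = 0.13517 / 0.189575 ≈ 0.713

0.713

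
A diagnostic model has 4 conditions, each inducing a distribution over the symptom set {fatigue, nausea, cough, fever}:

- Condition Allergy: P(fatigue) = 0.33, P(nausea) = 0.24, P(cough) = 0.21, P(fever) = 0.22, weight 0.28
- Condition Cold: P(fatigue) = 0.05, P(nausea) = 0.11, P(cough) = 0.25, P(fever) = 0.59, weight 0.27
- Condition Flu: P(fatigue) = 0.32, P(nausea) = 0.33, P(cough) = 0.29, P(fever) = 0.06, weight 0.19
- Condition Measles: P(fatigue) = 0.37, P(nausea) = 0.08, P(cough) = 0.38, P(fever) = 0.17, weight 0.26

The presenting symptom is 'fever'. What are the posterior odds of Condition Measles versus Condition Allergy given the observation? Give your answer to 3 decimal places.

0.718

Only the two components matter; the odds are (π_i f_i(x)) / (π_j f_j(x)).
Categorical probabilities:
  L_Allergy = 0.22
  L_Cold = 0.59
  L_Flu = 0.06
  L_Measles = 0.17
Odds = (0.26/0.28) × (0.17/0.22) = 0.928571 × 0.772727 ≈ 0.718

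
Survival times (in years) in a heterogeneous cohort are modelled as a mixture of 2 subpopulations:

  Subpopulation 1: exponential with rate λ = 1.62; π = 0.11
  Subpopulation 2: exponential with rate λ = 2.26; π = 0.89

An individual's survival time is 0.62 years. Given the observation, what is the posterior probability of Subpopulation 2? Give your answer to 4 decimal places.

Posterior ∝ prior × likelihood, so P(k | x) ∝ P(Z=k) f_k(x); normalise over all components.
Exponential densities:
  L_1 = 0.593348
  L_2 = 0.556641
Prior × likelihood for each component:
  P(Z=1)·L_1 = 0.11 × 0.593348 = 0.0652683
  P(Z=2)·L_2 = 0.89 × 0.556641 = 0.49541
Evidence: 0.0652683 + 0.49541 = 0.560679
Responsibility of Subpopulation 2: 0.49541 / 0.560679 ≈ 0.8836

0.8836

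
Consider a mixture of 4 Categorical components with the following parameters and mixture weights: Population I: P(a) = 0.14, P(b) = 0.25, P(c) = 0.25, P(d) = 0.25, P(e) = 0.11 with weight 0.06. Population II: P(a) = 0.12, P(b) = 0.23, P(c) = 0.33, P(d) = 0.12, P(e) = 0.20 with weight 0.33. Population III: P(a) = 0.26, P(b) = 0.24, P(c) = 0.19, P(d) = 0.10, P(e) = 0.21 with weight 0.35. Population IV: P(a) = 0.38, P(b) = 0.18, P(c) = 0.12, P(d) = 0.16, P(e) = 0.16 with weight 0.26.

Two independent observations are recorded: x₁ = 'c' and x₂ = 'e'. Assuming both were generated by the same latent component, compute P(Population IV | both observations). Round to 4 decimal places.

The responsibility of component k is π_k f_k(x) divided by Σ_j π_j f_j(x).
Since both observations come from the same component, the likelihood for component k is f_k(x₁)·f_k(x₂).
  L_I = [P(c | comp) = 0.25] × [0.11] = 0.0275
  L_II = [P(c | comp) = 0.33] × [0.2] = 0.066
  L_III = [P(c | comp) = 0.19] × [0.21] = 0.0399
  L_IV = [P(c | comp) = 0.12] × [0.16] = 0.0192
Weight by the priors:
  π_I·L_I = 0.06 × 0.0275 = 0.00165
  π_II·L_II = 0.33 × 0.066 = 0.02178
  π_III·L_III = 0.35 × 0.0399 = 0.013965
  π_IV·L_IV = 0.26 × 0.0192 = 0.004992
Sum: 0.00165 + 0.02178 + 0.013965 + 0.004992 = 0.042387
P(Population IV | data) ≈ 0.1178

0.1178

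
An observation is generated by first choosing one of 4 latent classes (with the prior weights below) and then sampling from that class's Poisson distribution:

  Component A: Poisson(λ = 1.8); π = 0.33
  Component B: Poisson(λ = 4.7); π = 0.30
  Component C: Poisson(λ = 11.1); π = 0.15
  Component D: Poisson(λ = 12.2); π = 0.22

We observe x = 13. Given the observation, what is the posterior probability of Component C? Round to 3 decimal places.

The responsibility of component k is P(Z=k) f_k(x) divided by Σ_j P(Z=j) f_j(x).
Poisson probabilities:
  f_A = 5.52754e-08
  f_B = 0.000797642
  f_C = 0.0942431
  f_D = 0.107153
Prior × likelihood for each component:
  P(Z=A)·f_A = 0.33 × 5.52754e-08 = 1.82409e-08
  P(Z=B)·f_B = 0.30 × 0.000797642 = 0.000239292
  P(Z=C)·f_C = 0.15 × 0.0942431 = 0.0141365
  P(Z=D)·f_D = 0.22 × 0.107153 = 0.0235737
Denominator: 1.82409e-08 + 0.000239292 + 0.0141365 + 0.0235737 = 0.0379495
So the posterior for Component C is 0.0141365 / 0.0379495 ≈ 0.373.

0.373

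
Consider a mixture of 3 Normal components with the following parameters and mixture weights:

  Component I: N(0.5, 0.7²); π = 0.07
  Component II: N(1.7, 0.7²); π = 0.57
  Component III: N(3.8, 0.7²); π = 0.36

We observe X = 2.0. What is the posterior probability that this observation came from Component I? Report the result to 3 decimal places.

Posterior ∝ prior × likelihood, so P(k | x) ∝ π_k f_k(x); normalise over all components.
Component likelihoods at x = 2.0:
  f_I = (1/(0.7·√(2π)))·exp(−(2.0−0.5)²/(2·0.7²)) = 0.569918·exp(-2.29592) = 0.057373
  f_II = (1/(0.7·√(2π)))·exp(−(2.0−1.7)²/(2·0.7²)) = 0.569918·exp(-0.09184) = 0.51991
  f_III = (1/(0.7·√(2π)))·exp(−(2.0−3.8)²/(2·0.7²)) = 0.569918·exp(-3.30612) = 0.0208921
Prior × likelihood for each component:
  π_I·f_I = 0.07 × 0.057373 = 0.00401611
  π_II·f_II = 0.57 × 0.51991 = 0.296348
  π_III·f_III = 0.36 × 0.0208921 = 0.00752114
Normaliser: 0.00401611 + 0.296348 + 0.00752114 = 0.307886
P(Component I | 2.0) = 0.00401611 / 0.307886 ≈ 0.013

0.013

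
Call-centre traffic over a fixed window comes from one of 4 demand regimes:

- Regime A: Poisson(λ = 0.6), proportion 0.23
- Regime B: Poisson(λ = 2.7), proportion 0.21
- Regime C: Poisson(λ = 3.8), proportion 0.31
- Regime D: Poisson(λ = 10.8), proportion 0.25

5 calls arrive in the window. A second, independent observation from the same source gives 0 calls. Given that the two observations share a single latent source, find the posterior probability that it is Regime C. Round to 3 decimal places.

0.465

Apply Bayes' rule: the posterior for each component is proportional to its prior times its likelihood at x.
Since both observations come from the same component, the likelihood for component k is f_k(x₁)·f_k(x₂).
  f_A = [0.00035563] × [0.548812] = 0.000195174
  f_B = [0.0803605] × [0.0672055] = 0.00540067
  f_C = [0.147713] × [0.0223708] = 0.00330445
  f_D = [0.024978] × [2.03995e-05] = 5.09538e-07
Weight by the priors:
  π_A·f_A = 0.23 × 0.000195174 = 4.489e-05
  π_B·f_B = 0.21 × 0.00540067 = 0.00113414
  π_C·f_C = 0.31 × 0.00330445 = 0.00102438
  π_D·f_D = 0.25 × 5.09538e-07 = 1.27385e-07
Normaliser: 4.489e-05 + 0.00113414 + 0.00102438 + 1.27385e-07 = 0.00220354
Responsibility of Regime C: 0.00102438 / 0.00220354 ≈ 0.465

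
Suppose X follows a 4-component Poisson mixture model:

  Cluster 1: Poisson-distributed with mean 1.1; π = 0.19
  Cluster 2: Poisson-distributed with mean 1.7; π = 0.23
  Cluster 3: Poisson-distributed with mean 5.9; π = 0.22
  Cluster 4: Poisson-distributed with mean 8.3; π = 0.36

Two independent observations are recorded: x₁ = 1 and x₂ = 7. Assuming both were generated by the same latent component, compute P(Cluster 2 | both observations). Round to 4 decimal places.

0.1527

The responsibility of component k is w_k f_k(x) divided by Σ_j w_j f_j(x).
Since both observations come from the same component, the likelihood for component k is f_k(x₁)·f_k(x₂).
  L_1 = [e^(−1.1)·1.1^1/1! = 0.366158] × [0.000128705] = 4.71263e-05
  L_2 = [e^(−1.7)·1.7^1/1! = 0.310562] × [0.00148734] = 0.000461912
  L_3 = [e^(−5.9)·5.9^1/1! = 0.0161627] × [0.135268] = 0.0021863
  L_4 = [e^(−8.3)·8.3^1/1! = 0.00206269] × [0.133805] = 0.000275998
Weight by the priors:
  w_1·L_1 = 0.19 × 4.71263e-05 = 8.95399e-06
  w_2·L_2 = 0.23 × 0.000461912 = 0.00010624
  w_3·L_3 = 0.22 × 0.0021863 = 0.000480987
  w_4·L_4 = 0.36 × 0.000275998 = 9.93592e-05
Normaliser: 8.95399e-06 + 0.00010624 + 0.000480987 + 9.93592e-05 = 0.00069554
Responsibility of Cluster 2: 0.00010624 / 0.00069554 ≈ 0.1527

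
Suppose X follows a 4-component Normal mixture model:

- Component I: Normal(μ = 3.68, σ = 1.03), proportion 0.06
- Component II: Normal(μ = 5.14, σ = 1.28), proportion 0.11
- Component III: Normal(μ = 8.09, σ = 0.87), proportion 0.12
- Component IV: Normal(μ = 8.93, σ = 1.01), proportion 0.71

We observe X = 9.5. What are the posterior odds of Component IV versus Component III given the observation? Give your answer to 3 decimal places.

The posterior odds equal the prior odds times the likelihood ratio: (π_i/π_j)·(f_i(x)/f_j(x)).
Component likelihoods at x = 9.5:
  f_I = (1/(1.03·√(2π)))·exp(−(9.5−3.68)²/(2·1.03²)) = 0.387323·exp(-15.96399) = 4.51855e-08
  f_II = (1/(1.28·√(2π)))·exp(−(9.5−5.14)²/(2·1.28²)) = 0.311674·exp(-5.80127) = 0.000942412
  f_III = (1/(0.87·√(2π)))·exp(−(9.5−8.09)²/(2·0.87²)) = 0.458554·exp(-1.31332) = 0.123317
  f_IV = (1/(1.01·√(2π)))·exp(−(9.5−8.93)²/(2·1.01²)) = 0.394992·exp(-0.15925) = 0.336843
0.239159 / 0.0147981 ≈ 16.161

16.161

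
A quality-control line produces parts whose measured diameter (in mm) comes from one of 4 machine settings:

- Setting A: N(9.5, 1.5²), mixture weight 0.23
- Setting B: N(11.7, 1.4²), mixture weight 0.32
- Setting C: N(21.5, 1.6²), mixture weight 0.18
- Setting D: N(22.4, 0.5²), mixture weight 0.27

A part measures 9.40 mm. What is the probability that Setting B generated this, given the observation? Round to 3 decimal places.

Apply Bayes' rule: the posterior for each component is proportional to its prior times its likelihood at x.
Normal densities:
  L_A = 0.265371
  L_B = 0.0739105
  L_C = 9.50242e-14
  L_D = 1.28945e-147
Multiply by the mixture weights:
  π_A·L_A = 0.23 × 0.265371 = 0.0610354
  π_B·L_B = 0.32 × 0.0739105 = 0.0236514
  π_C·L_C = 0.18 × 9.50242e-14 = 1.71043e-14
  π_D·L_D = 0.27 × 1.28945e-147 = 3.48152e-148
Evidence: 0.0610354 + 0.0236514 + 1.71043e-14 + 3.48152e-148 = 0.0846867
Responsibility of Setting B: 0.0236514 / 0.0846867 ≈ 0.279

0.279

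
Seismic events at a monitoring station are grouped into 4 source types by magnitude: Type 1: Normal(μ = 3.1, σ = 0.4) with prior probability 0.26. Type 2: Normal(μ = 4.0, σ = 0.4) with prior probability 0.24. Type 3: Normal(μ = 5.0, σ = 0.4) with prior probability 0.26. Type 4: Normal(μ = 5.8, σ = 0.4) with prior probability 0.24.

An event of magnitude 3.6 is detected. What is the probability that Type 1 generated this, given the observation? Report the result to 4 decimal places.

P(component k | x) = π_k·f_k(x) / marginal(x), where marginal(x) = Σ_j π_j·f_j(x).
Component likelihoods at x = 3.6:
  p_1 = 0.456623
  p_2 = 0.604927
  p_3 = 0.00218171
  p_4 = 2.69244e-07
Unnormalised posteriors:
  π_1·p_1 = 0.26 × 0.456623 = 0.118722
  π_2·p_2 = 0.24 × 0.604927 = 0.145182
  π_3·p_3 = 0.26 × 0.00218171 = 0.000567244
  π_4·p_4 = 0.24 × 2.69244e-07 = 6.46186e-08
Evidence: 0.118722 + 0.145182 + 0.000567244 + 6.46186e-08 = 0.264472
So the posterior for Type 1 is 0.118722 / 0.264472 ≈ 0.4489.

0.4489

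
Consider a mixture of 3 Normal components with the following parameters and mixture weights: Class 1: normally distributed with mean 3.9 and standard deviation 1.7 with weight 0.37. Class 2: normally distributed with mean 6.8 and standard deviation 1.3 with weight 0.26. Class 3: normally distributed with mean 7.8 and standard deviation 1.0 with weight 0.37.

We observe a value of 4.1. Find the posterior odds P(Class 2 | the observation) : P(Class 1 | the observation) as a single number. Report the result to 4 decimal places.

Only the two components matter; the odds are (P(Z=i) f_i(x)) / (P(Z=j) f_j(x)).
Normal densities:
  p_1 = (1/(1.7·√(2π)))·exp(−(4.1−3.9)²/(2·1.7²)) = 0.234672·exp(-0.00692) = 0.233054
  p_2 = (1/(1.3·√(2π)))·exp(−(4.1−6.8)²/(2·1.3²)) = 0.306879·exp(-2.15680) = 0.0355041
  p_3 = (1/(1.0·√(2π)))·exp(−(4.1−7.8)²/(2·1.0²)) = 0.398942·exp(-6.84500) = 0.00042478
Posterior odds = (P(Z=2)·p_2) / (P(Z=1)·p_1) = (0.26·0.0355041) / (0.37·0.233054) = 0.00923106 / 0.0862298 ≈ 0.1071

0.1071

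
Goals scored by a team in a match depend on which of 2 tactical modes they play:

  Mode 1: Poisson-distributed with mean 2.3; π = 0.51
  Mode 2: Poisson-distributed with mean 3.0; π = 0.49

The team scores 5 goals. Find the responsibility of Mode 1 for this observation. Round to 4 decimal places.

0.3570

Apply Bayes' rule: the posterior for each component is proportional to its prior times its likelihood at x.
Evaluate each component's likelihood at the observed value:
  L_1 = 0.053775
  L_2 = 0.100819
Multiply by the mixture weights:
  w_1·L_1 = 0.51 × 0.053775 = 0.0274253
  w_2·L_2 = 0.49 × 0.100819 = 0.0494012
Evidence: 0.0274253 + 0.0494012 = 0.0768265
Responsibility of Mode 1: 0.0274253 / 0.0768265 ≈ 0.3570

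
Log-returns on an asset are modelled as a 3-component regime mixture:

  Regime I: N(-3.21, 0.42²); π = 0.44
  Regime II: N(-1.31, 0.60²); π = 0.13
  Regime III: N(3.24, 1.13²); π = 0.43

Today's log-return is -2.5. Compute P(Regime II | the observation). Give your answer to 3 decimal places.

The responsibility of component k is P(Z=k) f_k(x) divided by Σ_j P(Z=j) f_j(x).
Evaluate each component's likelihood at the observed value:
  f_I = 0.227571
  f_II = 0.0930221
  f_III = 8.80692e-07
Unnormalised posteriors:
  P(Z=I)·f_I = 0.44 × 0.227571 = 0.100131
  P(Z=II)·f_II = 0.13 × 0.0930221 = 0.0120929
  P(Z=III)·f_III = 0.43 × 8.80692e-07 = 3.78698e-07
Denominator: 0.100131 + 0.0120929 + 3.78698e-07 = 0.112225
P(Regime II | x) ≈ 0.108

0.108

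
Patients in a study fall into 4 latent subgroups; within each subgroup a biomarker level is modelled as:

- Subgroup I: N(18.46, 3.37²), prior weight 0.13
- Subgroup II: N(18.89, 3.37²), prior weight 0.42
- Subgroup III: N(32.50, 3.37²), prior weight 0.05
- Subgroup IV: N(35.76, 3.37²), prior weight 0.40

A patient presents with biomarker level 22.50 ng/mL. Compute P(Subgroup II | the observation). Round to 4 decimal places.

Posterior ∝ prior × likelihood, so P(k | x) ∝ w_k f_k(x); normalise over all components.
Normal densities:
  L_I = 0.0577041
  L_II = 0.0666964
  L_III = 0.00144961
  L_IV = 5.14523e-05
Prior × likelihood for each component:
  w_I·L_I = 0.13 × 0.0577041 = 0.00750153
  w_II·L_II = 0.42 × 0.0666964 = 0.0280125
  w_III·L_III = 0.05 × 0.00144961 = 7.24805e-05
  w_IV·L_IV = 0.40 × 5.14523e-05 = 2.05809e-05
Denominator: 0.00750153 + 0.0280125 + 7.24805e-05 + 2.05809e-05 = 0.0356071
So the posterior for Subgroup II is 0.0280125 / 0.0356071 ≈ 0.7867.

0.7867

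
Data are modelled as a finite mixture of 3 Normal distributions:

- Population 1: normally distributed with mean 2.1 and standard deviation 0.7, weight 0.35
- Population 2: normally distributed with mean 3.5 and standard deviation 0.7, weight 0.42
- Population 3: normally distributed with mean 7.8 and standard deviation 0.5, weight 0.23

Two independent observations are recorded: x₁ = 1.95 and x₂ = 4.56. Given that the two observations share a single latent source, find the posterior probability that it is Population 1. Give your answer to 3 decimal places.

0.058

Apply Bayes' rule: the posterior for each component is proportional to its prior times its likelihood at x.
Since both observations come from the same component, the likelihood for component k is f_k(x₁)·f_k(x₂).
  L_1 = [(1/(0.7·√(2π)))·exp(−(1.95−2.1)²/(2·0.7²)) = 0.569918·exp(-0.02296) = 0.556982] × [0.00118577] = 0.00066045
  L_2 = [(1/(0.7·√(2π)))·exp(−(1.95−3.5)²/(2·0.7²)) = 0.569918·exp(-2.45153) = 0.049105] × [0.181084] = 0.00889213
  L_3 = [(1/(0.5·√(2π)))·exp(−(1.95−7.8)²/(2·0.5²)) = 0.797885·exp(-68.44500) = 1.50195e-30] × [6.07912e-10] = 9.13051e-40
Prior × likelihood for each component:
  P(Z=1)·L_1 = 0.35 × 0.00066045 = 0.000231158
  P(Z=2)·L_2 = 0.42 × 0.00889213 = 0.0037347
  P(Z=3)·L_3 = 0.23 × 9.13051e-40 = 2.10002e-40
Evidence: 0.000231158 + 0.0037347 + 2.10002e-40 = 0.00396585
So the posterior for Population 1 is 0.000231158 / 0.00396585 ≈ 0.058.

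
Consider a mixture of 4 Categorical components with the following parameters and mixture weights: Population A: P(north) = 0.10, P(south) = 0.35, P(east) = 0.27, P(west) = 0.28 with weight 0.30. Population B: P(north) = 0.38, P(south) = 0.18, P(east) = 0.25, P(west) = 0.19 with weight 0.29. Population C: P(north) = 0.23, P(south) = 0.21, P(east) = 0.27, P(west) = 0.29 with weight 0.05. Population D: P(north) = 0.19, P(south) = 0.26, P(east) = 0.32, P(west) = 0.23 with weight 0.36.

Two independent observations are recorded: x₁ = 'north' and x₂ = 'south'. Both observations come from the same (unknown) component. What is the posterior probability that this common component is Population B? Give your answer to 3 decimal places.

P(component k | x) = π_k·f_k(x) / marginal(x), where marginal(x) = Σ_j π_j·f_j(x).
Since both observations come from the same component, the likelihood for component k is f_k(x₁)·f_k(x₂).
  L_A = [0.1] × [0.35] = 0.035
  L_B = [0.38] × [0.18] = 0.0684
  L_C = [0.23] × [0.21] = 0.0483
  L_D = [0.19] × [0.26] = 0.0494
Weight by the priors:
  π_A·L_A = 0.30 × 0.035 = 0.0105
  π_B·L_B = 0.29 × 0.0684 = 0.019836
  π_C·L_C = 0.05 × 0.0483 = 0.002415
  π_D·L_D = 0.36 × 0.0494 = 0.017784
Evidence: 0.0105 + 0.019836 + 0.002415 + 0.017784 = 0.050535
So the posterior for Population B is 0.019836 / 0.050535 ≈ 0.393.

0.393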